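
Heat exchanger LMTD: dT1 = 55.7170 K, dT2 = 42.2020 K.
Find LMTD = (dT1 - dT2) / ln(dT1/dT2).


dT1/dT2 = 1.3202
ln(dT1/dT2) = 0.2778
LMTD = 13.5150 / 0.2778 = 48.6470 K

48.6470 K


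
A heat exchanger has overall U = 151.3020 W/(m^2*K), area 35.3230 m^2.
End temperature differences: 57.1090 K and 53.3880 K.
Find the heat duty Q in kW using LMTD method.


LMTD = 55.2276 K
Q = 151.3020 * 35.3230 * 55.2276 = 295160.6754 W = 295.1607 kW

295.1607 kW


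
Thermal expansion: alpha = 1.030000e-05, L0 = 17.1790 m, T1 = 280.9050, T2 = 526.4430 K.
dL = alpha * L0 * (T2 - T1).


dT = 245.5380 K
dL = 1.030000e-05 * 17.1790 * 245.5380 = 0.043446 m
L_final = 17.222446 m

dL = 0.043446 m


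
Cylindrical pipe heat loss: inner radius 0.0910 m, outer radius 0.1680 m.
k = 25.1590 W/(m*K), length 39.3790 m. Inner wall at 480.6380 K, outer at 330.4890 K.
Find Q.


dT = 150.1490 K
ln(ro/ri) = 0.6131
Q = 2*pi*25.1590*39.3790*150.1490 / 0.6131 = 1524494.5862 W

1524494.5862 W


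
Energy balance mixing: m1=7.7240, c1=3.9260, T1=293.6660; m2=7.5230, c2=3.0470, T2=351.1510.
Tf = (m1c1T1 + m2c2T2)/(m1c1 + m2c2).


num = 16954.5395
den = 53.2470
Tf = 318.4130 K

318.4130 K


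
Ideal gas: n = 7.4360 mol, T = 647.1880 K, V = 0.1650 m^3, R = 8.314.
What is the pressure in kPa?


P = nRT/V = 7.4360 * 8.314 * 647.1880 / 0.1650
= 40011.0416 / 0.1650 = 242491.1612 Pa = 242.4912 kPa

242.4912 kPa


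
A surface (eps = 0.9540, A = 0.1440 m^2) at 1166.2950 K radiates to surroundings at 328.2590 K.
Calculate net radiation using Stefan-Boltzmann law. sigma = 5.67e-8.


T^4 = 1.8503e+12
Tsurr^4 = 1.1611e+10
Q = 0.9540 * 5.67e-8 * 0.1440 * 1.8387e+12 = 14321.6704 W

14321.6704 W


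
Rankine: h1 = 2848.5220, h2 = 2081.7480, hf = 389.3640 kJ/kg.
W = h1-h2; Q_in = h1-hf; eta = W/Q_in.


W = 766.7740 kJ/kg
Q_in = 2459.1580 kJ/kg
eta = 0.3118 = 31.1803%

eta = 31.1803%


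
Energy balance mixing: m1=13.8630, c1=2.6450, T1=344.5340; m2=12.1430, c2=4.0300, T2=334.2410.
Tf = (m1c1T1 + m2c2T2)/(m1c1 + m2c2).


num = 28989.7615
den = 85.6039
Tf = 338.6499 K

338.6499 K


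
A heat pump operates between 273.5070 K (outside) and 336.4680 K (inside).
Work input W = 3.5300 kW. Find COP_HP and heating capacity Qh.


COP = 336.4680 / 62.9610 = 5.3441
Qh = 5.3441 * 3.5300 = 18.8646 kW

COP = 5.3441, Qh = 18.8646 kW


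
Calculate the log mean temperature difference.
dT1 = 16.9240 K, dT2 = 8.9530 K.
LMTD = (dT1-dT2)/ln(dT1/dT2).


dT1/dT2 = 1.8903
ln(dT1/dT2) = 0.6367
LMTD = 7.9710 / 0.6367 = 12.5184 K

12.5184 K


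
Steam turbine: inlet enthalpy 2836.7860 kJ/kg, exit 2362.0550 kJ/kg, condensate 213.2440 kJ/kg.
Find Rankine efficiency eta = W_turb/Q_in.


W = 474.7310 kJ/kg
Q_in = 2623.5420 kJ/kg
eta = 0.1810 = 18.0950%

eta = 18.0950%


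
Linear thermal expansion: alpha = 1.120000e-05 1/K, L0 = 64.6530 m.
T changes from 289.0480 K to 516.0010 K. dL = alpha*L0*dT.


dT = 226.9530 K
dL = 1.120000e-05 * 64.6530 * 226.9530 = 0.164340 m
L_final = 64.817340 m

dL = 0.164340 m


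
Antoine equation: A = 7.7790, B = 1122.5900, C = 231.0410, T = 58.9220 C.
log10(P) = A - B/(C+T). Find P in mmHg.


C+T = 289.9630
B/(C+T) = 3.8715
log10(P) = 7.7790 - 3.8715 = 3.9075
P = 10^3.9075 = 8081.7619 mmHg

8081.7619 mmHg


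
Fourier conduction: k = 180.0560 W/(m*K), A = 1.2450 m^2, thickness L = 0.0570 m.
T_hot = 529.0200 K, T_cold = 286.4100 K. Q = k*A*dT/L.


dT = 242.6100 K
Q = 180.0560 * 1.2450 * 242.6100 / 0.0570 = 954137.1188 W

954137.1188 W


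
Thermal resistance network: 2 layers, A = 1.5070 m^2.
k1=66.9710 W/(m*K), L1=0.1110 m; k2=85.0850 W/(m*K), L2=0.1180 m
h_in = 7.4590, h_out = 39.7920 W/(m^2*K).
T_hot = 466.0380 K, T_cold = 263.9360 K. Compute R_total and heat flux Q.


R_conv_in = 1/(7.4590*1.5070) = 0.0890
R_1 = 0.1110/(66.9710*1.5070) = 0.0011
R_2 = 0.1180/(85.0850*1.5070) = 0.0009
R_conv_out = 1/(39.7920*1.5070) = 0.0167
R_total = 0.1077 K/W
Q = 202.1020 / 0.1077 = 1877.2527 W

R_total = 0.1077 K/W, Q = 1877.2527 W


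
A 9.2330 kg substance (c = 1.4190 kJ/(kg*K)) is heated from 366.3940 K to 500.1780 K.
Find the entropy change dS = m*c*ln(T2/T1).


T2/T1 = 1.3651
ln(T2/T1) = 0.3113
dS = 9.2330 * 1.4190 * 0.3113 = 4.0779 kJ/K

4.0779 kJ/K


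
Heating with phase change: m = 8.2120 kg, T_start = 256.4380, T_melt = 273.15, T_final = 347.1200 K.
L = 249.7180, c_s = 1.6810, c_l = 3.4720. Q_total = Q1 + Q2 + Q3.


Q1 (sensible, solid) = 8.2120 * 1.6810 * 16.7120 = 230.6987 kJ
Q2 (latent) = 8.2120 * 249.7180 = 2050.6842 kJ
Q3 (sensible, liquid) = 8.2120 * 3.4720 * 73.9700 = 2109.0374 kJ
Q_total = 4390.4203 kJ

4390.4203 kJ


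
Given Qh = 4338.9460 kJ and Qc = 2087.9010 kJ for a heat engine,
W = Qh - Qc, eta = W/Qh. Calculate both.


W = 4338.9460 - 2087.9010 = 2251.0450 kJ
eta = 2251.0450 / 4338.9460 = 0.5188 = 51.8800%

W = 2251.0450 kJ, eta = 51.8800%


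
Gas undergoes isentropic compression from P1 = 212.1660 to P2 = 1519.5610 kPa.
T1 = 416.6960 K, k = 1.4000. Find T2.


(k-1)/k = 0.2857
(P2/P1)^exp = 1.7551
T2 = 416.6960 * 1.7551 = 731.3363 K

731.3363 K


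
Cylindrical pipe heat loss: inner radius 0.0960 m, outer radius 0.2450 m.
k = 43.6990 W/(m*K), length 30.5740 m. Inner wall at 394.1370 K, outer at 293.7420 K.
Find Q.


dT = 100.3950 K
ln(ro/ri) = 0.9369
Q = 2*pi*43.6990*30.5740*100.3950 / 0.9369 = 899534.5096 W

899534.5096 W


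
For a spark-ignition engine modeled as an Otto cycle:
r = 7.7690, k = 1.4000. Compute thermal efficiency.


r^(k-1) = 2.2706
eta = 1 - 1/2.2706 = 0.5596 = 55.9593%

55.9593%


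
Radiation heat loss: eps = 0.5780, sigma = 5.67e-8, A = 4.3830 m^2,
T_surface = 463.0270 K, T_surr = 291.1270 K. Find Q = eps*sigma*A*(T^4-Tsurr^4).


T^4 = 4.5965e+10
Tsurr^4 = 7.1834e+09
Q = 0.5780 * 5.67e-8 * 4.3830 * 3.8781e+10 = 5570.6483 W

5570.6483 W


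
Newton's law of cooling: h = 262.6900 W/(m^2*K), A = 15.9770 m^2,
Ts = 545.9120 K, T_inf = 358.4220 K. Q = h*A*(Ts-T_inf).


dT = 187.4900 K
Q = 262.6900 * 15.9770 * 187.4900 = 786895.1794 W

786895.1794 W


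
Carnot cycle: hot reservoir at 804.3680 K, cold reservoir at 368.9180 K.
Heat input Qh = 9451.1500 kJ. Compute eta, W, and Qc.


eta = 1 - 368.9180/804.3680 = 0.5414
W = 0.5414 * 9451.1500 = 5116.4433 kJ
Qc = 9451.1500 - 5116.4433 = 4334.7067 kJ

eta = 54.1357%, W = 5116.4433 kJ, Qc = 4334.7067 kJ


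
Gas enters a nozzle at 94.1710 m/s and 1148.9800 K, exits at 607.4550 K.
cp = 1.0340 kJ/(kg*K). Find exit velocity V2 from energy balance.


dT = 541.5250 K
2*cp*1000*dT = 1119873.7000
V1^2 = 8868.1772
V2 = sqrt(1128741.8772) = 1062.4226 m/s

1062.4226 m/s


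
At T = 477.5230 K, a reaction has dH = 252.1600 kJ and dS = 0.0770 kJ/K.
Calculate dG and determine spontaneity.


T*dS = 477.5230 * 0.0770 = 36.7693 kJ
dG = 252.1600 - 36.7693 = 215.3907 kJ (non-spontaneous)

dG = 215.3907 kJ, non-spontaneous


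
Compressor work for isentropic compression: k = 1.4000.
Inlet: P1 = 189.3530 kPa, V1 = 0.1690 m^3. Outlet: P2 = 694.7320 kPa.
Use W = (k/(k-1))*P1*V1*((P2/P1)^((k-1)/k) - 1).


(k-1)/k = 0.2857
(P2/P1)^exp = 1.4498
W = 3.5000 * 189.3530 * 0.1690 * (1.4498 - 1) = 50.3751 kJ

50.3751 kJ


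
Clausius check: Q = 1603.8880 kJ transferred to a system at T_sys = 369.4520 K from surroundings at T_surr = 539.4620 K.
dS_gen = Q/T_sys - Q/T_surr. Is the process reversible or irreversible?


dS_sys = 1603.8880/369.4520 = 4.3413 kJ/K
dS_surr = -1603.8880/539.4620 = -2.9731 kJ/K
dS_gen = 4.3413 - 2.9731 = 1.3681 kJ/K (irreversible)

dS_gen = 1.3681 kJ/K, irreversible


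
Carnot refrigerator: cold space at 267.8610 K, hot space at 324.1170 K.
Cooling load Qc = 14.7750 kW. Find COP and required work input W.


COP = 267.8610 / 56.2560 = 4.7615
W = 14.7750 / 4.7615 = 3.1030 kW

COP = 4.7615, W = 3.1030 kW


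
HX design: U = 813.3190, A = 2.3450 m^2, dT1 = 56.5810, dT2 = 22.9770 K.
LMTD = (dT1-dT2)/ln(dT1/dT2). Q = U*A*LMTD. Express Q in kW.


LMTD = 37.2889 K
Q = 813.3190 * 2.3450 * 37.2889 = 71118.6371 W = 71.1186 kW

71.1186 kW


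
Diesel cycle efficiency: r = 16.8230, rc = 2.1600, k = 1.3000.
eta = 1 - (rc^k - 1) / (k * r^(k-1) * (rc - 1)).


r^(k-1) = 2.3322
rc^k = 2.7214
eta = 0.5106 = 51.0553%

51.0553%


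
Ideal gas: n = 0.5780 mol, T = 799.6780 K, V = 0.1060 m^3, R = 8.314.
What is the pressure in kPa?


P = nRT/V = 0.5780 * 8.314 * 799.6780 / 0.1060
= 3842.8462 / 0.1060 = 36253.2663 Pa = 36.2533 kPa

36.2533 kPa


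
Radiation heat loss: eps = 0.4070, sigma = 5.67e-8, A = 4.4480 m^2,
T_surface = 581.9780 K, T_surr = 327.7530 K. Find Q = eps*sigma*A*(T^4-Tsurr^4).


T^4 = 1.1472e+11
Tsurr^4 = 1.1539e+10
Q = 0.4070 * 5.67e-8 * 4.4480 * 1.0318e+11 = 10590.7228 W

10590.7228 W


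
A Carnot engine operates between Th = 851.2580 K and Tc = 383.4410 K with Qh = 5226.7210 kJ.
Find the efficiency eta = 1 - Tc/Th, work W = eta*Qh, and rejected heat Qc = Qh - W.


eta = 1 - 383.4410/851.2580 = 0.5496
W = 0.5496 * 5226.7210 = 2872.3947 kJ
Qc = 5226.7210 - 2872.3947 = 2354.3263 kJ

eta = 54.9560%, W = 2872.3947 kJ, Qc = 2354.3263 kJ


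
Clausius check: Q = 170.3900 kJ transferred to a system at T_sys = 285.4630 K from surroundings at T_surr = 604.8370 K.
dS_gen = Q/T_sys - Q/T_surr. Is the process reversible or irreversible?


dS_sys = 170.3900/285.4630 = 0.5969 kJ/K
dS_surr = -170.3900/604.8370 = -0.2817 kJ/K
dS_gen = 0.5969 - 0.2817 = 0.3152 kJ/K (irreversible)

dS_gen = 0.3152 kJ/K, irreversible


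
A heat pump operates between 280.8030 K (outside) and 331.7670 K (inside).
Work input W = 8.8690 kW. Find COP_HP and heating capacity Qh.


COP = 331.7670 / 50.9640 = 6.5098
Qh = 6.5098 * 8.8690 = 57.7357 kW

COP = 6.5098, Qh = 57.7357 kW


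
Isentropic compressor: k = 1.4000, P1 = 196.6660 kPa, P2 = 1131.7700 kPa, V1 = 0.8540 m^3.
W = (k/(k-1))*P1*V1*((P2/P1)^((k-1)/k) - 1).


(k-1)/k = 0.2857
(P2/P1)^exp = 1.6487
W = 3.5000 * 196.6660 * 0.8540 * (1.6487 - 1) = 381.3495 kJ

381.3495 kJ


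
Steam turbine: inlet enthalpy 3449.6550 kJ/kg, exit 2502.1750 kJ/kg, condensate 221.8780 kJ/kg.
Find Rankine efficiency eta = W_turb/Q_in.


W = 947.4800 kJ/kg
Q_in = 3227.7770 kJ/kg
eta = 0.2935 = 29.3539%

eta = 29.3539%


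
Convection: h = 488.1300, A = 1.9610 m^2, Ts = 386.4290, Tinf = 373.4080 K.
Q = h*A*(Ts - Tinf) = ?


dT = 13.0210 K
Q = 488.1300 * 1.9610 * 13.0210 = 12463.9998 W

12463.9998 W


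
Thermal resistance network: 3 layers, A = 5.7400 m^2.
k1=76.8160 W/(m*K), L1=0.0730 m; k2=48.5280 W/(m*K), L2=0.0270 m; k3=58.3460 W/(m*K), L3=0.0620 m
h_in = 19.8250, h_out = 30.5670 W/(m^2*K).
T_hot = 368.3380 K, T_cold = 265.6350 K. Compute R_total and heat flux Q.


R_conv_in = 1/(19.8250*5.7400) = 0.0088
R_1 = 0.0730/(76.8160*5.7400) = 0.0002
R_2 = 0.0270/(48.5280*5.7400) = 9.6930e-05
R_3 = 0.0620/(58.3460*5.7400) = 0.0002
R_conv_out = 1/(30.5670*5.7400) = 0.0057
R_total = 0.0149 K/W
Q = 102.7030 / 0.0149 = 6876.7610 W

R_total = 0.0149 K/W, Q = 6876.7610 W


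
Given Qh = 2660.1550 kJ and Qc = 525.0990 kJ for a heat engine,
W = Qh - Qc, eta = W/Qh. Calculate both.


W = 2660.1550 - 525.0990 = 2135.0560 kJ
eta = 2135.0560 / 2660.1550 = 0.8026 = 80.2606%

W = 2135.0560 kJ, eta = 80.2606%


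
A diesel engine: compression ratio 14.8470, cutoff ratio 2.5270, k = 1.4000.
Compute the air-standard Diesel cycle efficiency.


r^(k-1) = 2.9421
rc^k = 3.6614
eta = 0.5769 = 57.6856%

57.6856%


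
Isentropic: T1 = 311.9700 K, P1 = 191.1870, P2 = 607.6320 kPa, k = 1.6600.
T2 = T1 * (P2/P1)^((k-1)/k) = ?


(k-1)/k = 0.3976
(P2/P1)^exp = 1.5837
T2 = 311.9700 * 1.5837 = 494.0554 K

494.0554 K


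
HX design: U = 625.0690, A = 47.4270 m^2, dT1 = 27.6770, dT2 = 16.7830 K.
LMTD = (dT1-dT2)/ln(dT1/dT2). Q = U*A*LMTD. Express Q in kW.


LMTD = 21.7778 K
Q = 625.0690 * 47.4270 * 21.7778 = 645604.6849 W = 645.6047 kW

645.6047 kW


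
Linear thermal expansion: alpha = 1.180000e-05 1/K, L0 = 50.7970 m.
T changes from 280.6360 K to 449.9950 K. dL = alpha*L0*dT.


dT = 169.3590 K
dL = 1.180000e-05 * 50.7970 * 169.3590 = 0.101515 m
L_final = 50.898515 m

dL = 0.101515 m


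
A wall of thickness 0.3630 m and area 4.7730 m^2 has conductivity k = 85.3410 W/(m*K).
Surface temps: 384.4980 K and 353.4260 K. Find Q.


dT = 31.0720 K
Q = 85.3410 * 4.7730 * 31.0720 / 0.3630 = 34866.7723 W

34866.7723 W


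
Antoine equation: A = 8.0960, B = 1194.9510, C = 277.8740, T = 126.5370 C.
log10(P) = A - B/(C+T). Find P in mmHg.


C+T = 404.4110
B/(C+T) = 2.9548
log10(P) = 8.0960 - 2.9548 = 5.1412
P = 10^5.1412 = 138422.4353 mmHg

138422.4353 mmHg


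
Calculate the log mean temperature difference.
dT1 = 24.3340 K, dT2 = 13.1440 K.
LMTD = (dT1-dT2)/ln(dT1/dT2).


dT1/dT2 = 1.8513
ln(dT1/dT2) = 0.6159
LMTD = 11.1900 / 0.6159 = 18.1683 K

18.1683 K


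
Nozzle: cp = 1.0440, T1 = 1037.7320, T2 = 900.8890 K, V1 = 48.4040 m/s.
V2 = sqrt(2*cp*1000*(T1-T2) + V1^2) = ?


dT = 136.8430 K
2*cp*1000*dT = 285728.1840
V1^2 = 2342.9472
V2 = sqrt(288071.1312) = 536.7226 m/s

536.7226 m/s


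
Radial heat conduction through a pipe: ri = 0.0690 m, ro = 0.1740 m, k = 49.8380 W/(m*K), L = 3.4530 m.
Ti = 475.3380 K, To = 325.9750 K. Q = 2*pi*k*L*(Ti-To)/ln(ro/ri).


dT = 149.3630 K
ln(ro/ri) = 0.9249
Q = 2*pi*49.8380*3.4530*149.3630 / 0.9249 = 174607.2971 W

174607.2971 W


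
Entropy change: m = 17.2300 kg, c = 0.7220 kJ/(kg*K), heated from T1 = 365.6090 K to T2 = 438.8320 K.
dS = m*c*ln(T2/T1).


T2/T1 = 1.2003
ln(T2/T1) = 0.1826
dS = 17.2300 * 0.7220 * 0.1826 = 2.2710 kJ/K

2.2710 kJ/K


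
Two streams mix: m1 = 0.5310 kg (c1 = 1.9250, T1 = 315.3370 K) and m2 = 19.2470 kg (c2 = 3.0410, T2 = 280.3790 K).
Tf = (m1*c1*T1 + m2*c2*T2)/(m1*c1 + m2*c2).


num = 16732.9481
den = 59.5523
Tf = 280.9790 K

280.9790 K


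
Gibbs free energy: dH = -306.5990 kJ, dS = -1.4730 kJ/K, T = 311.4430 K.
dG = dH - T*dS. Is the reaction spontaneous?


T*dS = 311.4430 * -1.4730 = -458.7555 kJ
dG = -306.5990 + 458.7555 = 152.1565 kJ (non-spontaneous)

dG = 152.1565 kJ, non-spontaneous


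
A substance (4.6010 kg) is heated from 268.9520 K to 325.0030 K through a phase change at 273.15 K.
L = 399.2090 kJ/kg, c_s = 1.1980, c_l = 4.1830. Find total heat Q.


Q1 (sensible, solid) = 4.6010 * 1.1980 * 4.1980 = 23.1394 kJ
Q2 (latent) = 4.6010 * 399.2090 = 1836.7606 kJ
Q3 (sensible, liquid) = 4.6010 * 4.1830 * 51.8530 = 997.9620 kJ
Q_total = 2857.8619 kJ

2857.8619 kJ


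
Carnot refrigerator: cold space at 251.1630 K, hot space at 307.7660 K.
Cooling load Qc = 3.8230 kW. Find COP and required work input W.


COP = 251.1630 / 56.6030 = 4.4373
W = 3.8230 / 4.4373 = 0.8616 kW

COP = 4.4373, W = 0.8616 kW


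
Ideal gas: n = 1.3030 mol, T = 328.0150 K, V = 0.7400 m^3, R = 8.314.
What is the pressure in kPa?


P = nRT/V = 1.3030 * 8.314 * 328.0150 / 0.7400
= 3553.4331 / 0.7400 = 4801.9366 Pa = 4.8019 kPa

4.8019 kPa


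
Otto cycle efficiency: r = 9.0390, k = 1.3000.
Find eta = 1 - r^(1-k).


r^(k-1) = 1.9357
eta = 1 - 1/1.9357 = 0.4834 = 48.3389%

48.3389%


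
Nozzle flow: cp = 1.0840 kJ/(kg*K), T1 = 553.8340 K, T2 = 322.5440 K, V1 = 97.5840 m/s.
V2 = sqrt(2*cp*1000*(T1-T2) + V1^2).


dT = 231.2900 K
2*cp*1000*dT = 501436.7200
V1^2 = 9522.6371
V2 = sqrt(510959.3571) = 714.8142 m/s

714.8142 m/s


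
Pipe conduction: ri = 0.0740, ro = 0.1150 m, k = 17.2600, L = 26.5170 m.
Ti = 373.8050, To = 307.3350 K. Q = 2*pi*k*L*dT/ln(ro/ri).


dT = 66.4700 K
ln(ro/ri) = 0.4409
Q = 2*pi*17.2600*26.5170*66.4700 / 0.4409 = 433573.8696 W

433573.8696 W


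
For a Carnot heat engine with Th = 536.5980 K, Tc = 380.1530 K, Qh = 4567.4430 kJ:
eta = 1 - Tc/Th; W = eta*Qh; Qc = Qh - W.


eta = 1 - 380.1530/536.5980 = 0.2915
W = 0.2915 * 4567.4430 = 1331.6368 kJ
Qc = 4567.4430 - 1331.6368 = 3235.8062 kJ

eta = 29.1550%, W = 1331.6368 kJ, Qc = 3235.8062 kJ


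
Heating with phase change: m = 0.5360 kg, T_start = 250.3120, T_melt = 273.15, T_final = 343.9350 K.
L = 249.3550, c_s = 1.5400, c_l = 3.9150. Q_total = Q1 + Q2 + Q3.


Q1 (sensible, solid) = 0.5360 * 1.5400 * 22.8380 = 18.8514 kJ
Q2 (latent) = 0.5360 * 249.3550 = 133.6543 kJ
Q3 (sensible, liquid) = 0.5360 * 3.9150 * 70.7850 = 148.5381 kJ
Q_total = 301.0438 kJ

301.0438 kJ


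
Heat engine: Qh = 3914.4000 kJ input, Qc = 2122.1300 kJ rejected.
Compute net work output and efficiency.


W = 3914.4000 - 2122.1300 = 1792.2700 kJ
eta = 1792.2700 / 3914.4000 = 0.4579 = 45.7866%

W = 1792.2700 kJ, eta = 45.7866%


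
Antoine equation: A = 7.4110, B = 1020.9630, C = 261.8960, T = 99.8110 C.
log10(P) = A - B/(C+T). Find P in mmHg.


C+T = 361.7070
B/(C+T) = 2.8226
log10(P) = 7.4110 - 2.8226 = 4.5884
P = 10^4.5884 = 38759.2719 mmHg

38759.2719 mmHg


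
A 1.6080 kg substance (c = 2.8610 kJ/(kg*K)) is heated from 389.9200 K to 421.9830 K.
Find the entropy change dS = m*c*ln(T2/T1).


T2/T1 = 1.0822
ln(T2/T1) = 0.0790
dS = 1.6080 * 2.8610 * 0.0790 = 0.3635 kJ/K

0.3635 kJ/K


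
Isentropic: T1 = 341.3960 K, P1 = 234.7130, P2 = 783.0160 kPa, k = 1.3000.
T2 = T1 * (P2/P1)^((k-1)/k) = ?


(k-1)/k = 0.2308
(P2/P1)^exp = 1.3205
T2 = 341.3960 * 1.3205 = 450.8215 K

450.8215 K


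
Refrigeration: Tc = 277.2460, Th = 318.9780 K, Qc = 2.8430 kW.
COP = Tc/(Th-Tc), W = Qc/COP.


COP = 277.2460 / 41.7320 = 6.6435
W = 2.8430 / 6.6435 = 0.4279 kW

COP = 6.6435, W = 0.4279 kW


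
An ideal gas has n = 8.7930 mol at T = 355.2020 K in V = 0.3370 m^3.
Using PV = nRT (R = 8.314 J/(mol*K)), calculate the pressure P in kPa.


P = nRT/V = 8.7930 * 8.314 * 355.2020 / 0.3370
= 25967.0429 / 0.3370 = 77053.5398 Pa = 77.0535 kPa

77.0535 kPa


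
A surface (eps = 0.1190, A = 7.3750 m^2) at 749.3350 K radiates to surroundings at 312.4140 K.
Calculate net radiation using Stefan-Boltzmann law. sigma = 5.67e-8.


T^4 = 3.1529e+11
Tsurr^4 = 9.5262e+09
Q = 0.1190 * 5.67e-8 * 7.3750 * 3.0576e+11 = 15214.9920 W

15214.9920 W


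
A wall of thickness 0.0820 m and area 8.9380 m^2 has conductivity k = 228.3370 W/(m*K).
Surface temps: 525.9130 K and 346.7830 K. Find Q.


dT = 179.1300 K
Q = 228.3370 * 8.9380 * 179.1300 / 0.0820 = 4458318.7423 W

4458318.7423 W


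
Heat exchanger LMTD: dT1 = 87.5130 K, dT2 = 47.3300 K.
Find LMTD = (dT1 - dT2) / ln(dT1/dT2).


dT1/dT2 = 1.8490
ln(dT1/dT2) = 0.6146
LMTD = 40.1830 / 0.6146 = 65.3762 K

65.3762 K


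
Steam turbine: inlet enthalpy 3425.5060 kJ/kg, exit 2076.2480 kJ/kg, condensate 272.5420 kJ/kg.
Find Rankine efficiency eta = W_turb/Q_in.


W = 1349.2580 kJ/kg
Q_in = 3152.9640 kJ/kg
eta = 0.4279 = 42.7933%

eta = 42.7933%


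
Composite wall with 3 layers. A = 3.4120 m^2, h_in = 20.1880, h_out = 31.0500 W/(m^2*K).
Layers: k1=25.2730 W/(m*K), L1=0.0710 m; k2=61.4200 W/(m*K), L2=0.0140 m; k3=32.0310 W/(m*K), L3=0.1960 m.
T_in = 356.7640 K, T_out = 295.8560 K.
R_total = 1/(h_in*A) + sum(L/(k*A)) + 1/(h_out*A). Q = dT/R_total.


R_conv_in = 1/(20.1880*3.4120) = 0.0145
R_1 = 0.0710/(25.2730*3.4120) = 0.0008
R_2 = 0.0140/(61.4200*3.4120) = 6.6805e-05
R_3 = 0.1960/(32.0310*3.4120) = 0.0018
R_conv_out = 1/(31.0500*3.4120) = 0.0094
R_total = 0.0266 K/W
Q = 60.9080 / 0.0266 = 2286.3074 W

R_total = 0.0266 K/W, Q = 2286.3074 W


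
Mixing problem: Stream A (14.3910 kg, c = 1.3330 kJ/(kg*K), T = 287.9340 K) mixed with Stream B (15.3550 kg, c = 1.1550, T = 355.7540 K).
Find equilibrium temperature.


num = 11832.8025
den = 36.9182
Tf = 320.5138 K

320.5138 K


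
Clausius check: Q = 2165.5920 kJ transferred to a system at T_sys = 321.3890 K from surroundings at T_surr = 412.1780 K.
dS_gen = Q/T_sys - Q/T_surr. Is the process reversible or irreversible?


dS_sys = 2165.5920/321.3890 = 6.7382 kJ/K
dS_surr = -2165.5920/412.1780 = -5.2540 kJ/K
dS_gen = 6.7382 - 5.2540 = 1.4842 kJ/K (irreversible)

dS_gen = 1.4842 kJ/K, irreversible


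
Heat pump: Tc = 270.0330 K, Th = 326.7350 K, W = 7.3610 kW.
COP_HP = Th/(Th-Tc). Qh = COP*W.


COP = 326.7350 / 56.7020 = 5.7623
Qh = 5.7623 * 7.3610 = 42.4164 kW

COP = 5.7623, Qh = 42.4164 kW


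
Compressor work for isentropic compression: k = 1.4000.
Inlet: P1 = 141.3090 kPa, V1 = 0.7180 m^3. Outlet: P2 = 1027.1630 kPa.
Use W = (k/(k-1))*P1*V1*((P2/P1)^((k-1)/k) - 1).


(k-1)/k = 0.2857
(P2/P1)^exp = 1.7625
W = 3.5000 * 141.3090 * 0.7180 * (1.7625 - 1) = 270.7783 kJ

270.7783 kJ


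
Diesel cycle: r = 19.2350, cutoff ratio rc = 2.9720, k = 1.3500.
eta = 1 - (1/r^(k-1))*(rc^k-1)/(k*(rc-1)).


r^(k-1) = 2.8147
rc^k = 4.3513
eta = 0.5528 = 55.2764%

55.2764%


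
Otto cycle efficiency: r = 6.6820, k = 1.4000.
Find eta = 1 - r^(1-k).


r^(k-1) = 2.1378
eta = 1 - 1/2.1378 = 0.5322 = 53.2225%

53.2225%


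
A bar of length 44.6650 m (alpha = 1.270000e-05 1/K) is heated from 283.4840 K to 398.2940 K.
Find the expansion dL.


dT = 114.8100 K
dL = 1.270000e-05 * 44.6650 * 114.8100 = 0.065125 m
L_final = 44.730125 m

dL = 0.065125 m


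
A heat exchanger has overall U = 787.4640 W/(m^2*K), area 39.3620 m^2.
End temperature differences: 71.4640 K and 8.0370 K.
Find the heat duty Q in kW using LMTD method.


LMTD = 29.0265 K
Q = 787.4640 * 39.3620 * 29.0265 = 899711.3038 W = 899.7113 kW

899.7113 kW


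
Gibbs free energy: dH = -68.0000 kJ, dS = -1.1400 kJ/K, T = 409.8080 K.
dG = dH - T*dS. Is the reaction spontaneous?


T*dS = 409.8080 * -1.1400 = -467.1811 kJ
dG = -68.0000 + 467.1811 = 399.1811 kJ (non-spontaneous)

dG = 399.1811 kJ, non-spontaneous


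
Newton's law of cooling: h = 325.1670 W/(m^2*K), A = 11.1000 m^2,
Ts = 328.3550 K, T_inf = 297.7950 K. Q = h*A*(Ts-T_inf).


dT = 30.5600 K
Q = 325.1670 * 11.1000 * 30.5600 = 110301.8491 W

110301.8491 W


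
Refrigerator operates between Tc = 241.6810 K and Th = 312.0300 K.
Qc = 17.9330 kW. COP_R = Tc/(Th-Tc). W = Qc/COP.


COP = 241.6810 / 70.3490 = 3.4355
W = 17.9330 / 3.4355 = 5.2200 kW

COP = 3.4355, W = 5.2200 kW


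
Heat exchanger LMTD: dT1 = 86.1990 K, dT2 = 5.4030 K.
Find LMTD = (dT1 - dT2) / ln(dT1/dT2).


dT1/dT2 = 15.9539
ln(dT1/dT2) = 2.7697
LMTD = 80.7960 / 2.7697 = 29.1713 K

29.1713 K


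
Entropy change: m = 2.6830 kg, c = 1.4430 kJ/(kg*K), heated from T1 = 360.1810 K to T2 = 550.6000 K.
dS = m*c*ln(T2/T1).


T2/T1 = 1.5287
ln(T2/T1) = 0.4244
dS = 2.6830 * 1.4430 * 0.4244 = 1.6431 kJ/K

1.6431 kJ/K


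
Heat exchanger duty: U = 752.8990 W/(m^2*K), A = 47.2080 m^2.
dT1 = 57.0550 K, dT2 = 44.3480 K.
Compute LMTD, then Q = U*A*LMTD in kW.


LMTD = 50.4350 K
Q = 752.8990 * 47.2080 * 50.4350 = 1792603.5789 W = 1792.6036 kW

1792.6036 kW


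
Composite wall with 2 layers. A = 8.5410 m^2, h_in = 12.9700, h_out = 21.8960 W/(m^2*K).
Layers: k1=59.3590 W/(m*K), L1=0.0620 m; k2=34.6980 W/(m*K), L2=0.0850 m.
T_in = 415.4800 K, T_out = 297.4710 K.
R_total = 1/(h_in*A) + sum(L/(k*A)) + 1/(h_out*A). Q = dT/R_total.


R_conv_in = 1/(12.9700*8.5410) = 0.0090
R_1 = 0.0620/(59.3590*8.5410) = 0.0001
R_2 = 0.0850/(34.6980*8.5410) = 0.0003
R_conv_out = 1/(21.8960*8.5410) = 0.0053
R_total = 0.0148 K/W
Q = 118.0090 / 0.0148 = 7982.4949 W

R_total = 0.0148 K/W, Q = 7982.4949 W


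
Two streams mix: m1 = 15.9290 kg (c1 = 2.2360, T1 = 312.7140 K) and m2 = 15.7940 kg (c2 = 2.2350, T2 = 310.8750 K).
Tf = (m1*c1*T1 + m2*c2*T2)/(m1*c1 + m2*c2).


num = 22111.7709
den = 70.9168
Tf = 311.7986 K

311.7986 K


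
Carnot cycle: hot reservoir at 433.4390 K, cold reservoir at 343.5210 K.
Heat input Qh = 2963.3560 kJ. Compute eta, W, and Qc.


eta = 1 - 343.5210/433.4390 = 0.2075
W = 0.2075 * 2963.3560 = 614.7556 kJ
Qc = 2963.3560 - 614.7556 = 2348.6004 kJ

eta = 20.7452%, W = 614.7556 kJ, Qc = 2348.6004 kJ


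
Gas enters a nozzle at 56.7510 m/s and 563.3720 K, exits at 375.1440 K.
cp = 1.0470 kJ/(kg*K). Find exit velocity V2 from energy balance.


dT = 188.2280 K
2*cp*1000*dT = 394149.4320
V1^2 = 3220.6760
V2 = sqrt(397370.1080) = 630.3730 m/s

630.3730 m/s


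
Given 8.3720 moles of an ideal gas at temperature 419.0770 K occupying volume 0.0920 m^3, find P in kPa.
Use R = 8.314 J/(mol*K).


P = nRT/V = 8.3720 * 8.314 * 419.0770 / 0.0920
= 29169.7741 / 0.0920 = 317062.7622 Pa = 317.0628 kPa

317.0628 kPa


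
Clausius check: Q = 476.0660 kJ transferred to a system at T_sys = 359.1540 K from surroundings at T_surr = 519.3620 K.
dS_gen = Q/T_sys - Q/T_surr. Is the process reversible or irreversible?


dS_sys = 476.0660/359.1540 = 1.3255 kJ/K
dS_surr = -476.0660/519.3620 = -0.9166 kJ/K
dS_gen = 1.3255 - 0.9166 = 0.4089 kJ/K (irreversible)

dS_gen = 0.4089 kJ/K, irreversible


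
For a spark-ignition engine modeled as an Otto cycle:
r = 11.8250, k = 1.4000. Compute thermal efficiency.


r^(k-1) = 2.6861
eta = 1 - 1/2.6861 = 0.6277 = 62.7712%

62.7712%


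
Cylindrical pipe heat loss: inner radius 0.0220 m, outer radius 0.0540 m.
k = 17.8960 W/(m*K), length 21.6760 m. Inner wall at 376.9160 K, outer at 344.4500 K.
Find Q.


dT = 32.4660 K
ln(ro/ri) = 0.8979
Q = 2*pi*17.8960*21.6760*32.4660 / 0.8979 = 88124.2994 W

88124.2994 W


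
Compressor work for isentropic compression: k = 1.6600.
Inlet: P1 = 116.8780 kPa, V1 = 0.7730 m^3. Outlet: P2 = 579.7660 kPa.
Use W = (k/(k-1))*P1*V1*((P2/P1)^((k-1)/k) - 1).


(k-1)/k = 0.3976
(P2/P1)^exp = 1.8903
W = 2.5152 * 116.8780 * 0.7730 * (1.8903 - 1) = 202.3092 kJ

202.3092 kJ


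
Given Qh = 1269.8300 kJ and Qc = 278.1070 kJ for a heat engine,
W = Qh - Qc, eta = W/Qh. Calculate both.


W = 1269.8300 - 278.1070 = 991.7230 kJ
eta = 991.7230 / 1269.8300 = 0.7810 = 78.0989%

W = 991.7230 kJ, eta = 78.0989%


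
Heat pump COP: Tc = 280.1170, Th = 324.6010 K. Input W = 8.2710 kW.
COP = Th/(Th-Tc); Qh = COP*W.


COP = 324.6010 / 44.4840 = 7.2970
Qh = 7.2970 * 8.2710 = 60.3537 kW

COP = 7.2970, Qh = 60.3537 kW


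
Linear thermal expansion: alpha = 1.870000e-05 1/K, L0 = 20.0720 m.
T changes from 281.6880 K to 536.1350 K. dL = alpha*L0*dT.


dT = 254.4470 K
dL = 1.870000e-05 * 20.0720 * 254.4470 = 0.095506 m
L_final = 20.167506 m

dL = 0.095506 m


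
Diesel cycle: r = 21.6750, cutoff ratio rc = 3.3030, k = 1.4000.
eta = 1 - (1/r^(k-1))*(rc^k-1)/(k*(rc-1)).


r^(k-1) = 3.4228
rc^k = 5.3269
eta = 0.6079 = 60.7926%

60.7926%


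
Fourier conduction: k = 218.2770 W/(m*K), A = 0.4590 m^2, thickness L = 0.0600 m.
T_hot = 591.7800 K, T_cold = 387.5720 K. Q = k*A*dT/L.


dT = 204.2080 K
Q = 218.2770 * 0.4590 * 204.2080 / 0.0600 = 340990.4086 W

340990.4086 W


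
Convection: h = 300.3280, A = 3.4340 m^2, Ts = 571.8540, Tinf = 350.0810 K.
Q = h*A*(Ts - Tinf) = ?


dT = 221.7730 K
Q = 300.3280 * 3.4340 * 221.7730 = 228720.3391 W

228720.3391 W


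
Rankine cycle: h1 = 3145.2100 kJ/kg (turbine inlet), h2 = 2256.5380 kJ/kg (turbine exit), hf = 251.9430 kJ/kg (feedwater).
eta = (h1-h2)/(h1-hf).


W = 888.6720 kJ/kg
Q_in = 2893.2670 kJ/kg
eta = 0.3072 = 30.7152%

eta = 30.7152%


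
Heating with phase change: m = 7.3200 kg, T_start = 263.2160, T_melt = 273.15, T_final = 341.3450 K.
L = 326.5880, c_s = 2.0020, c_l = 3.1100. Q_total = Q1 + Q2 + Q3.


Q1 (sensible, solid) = 7.3200 * 2.0020 * 9.9340 = 145.5792 kJ
Q2 (latent) = 7.3200 * 326.5880 = 2390.6242 kJ
Q3 (sensible, liquid) = 7.3200 * 3.1100 * 68.1950 = 1552.4728 kJ
Q_total = 4088.6762 kJ

4088.6762 kJ


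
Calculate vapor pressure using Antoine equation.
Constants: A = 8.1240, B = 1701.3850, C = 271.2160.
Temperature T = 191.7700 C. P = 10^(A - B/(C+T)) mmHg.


C+T = 462.9860
B/(C+T) = 3.6748
log10(P) = 8.1240 - 3.6748 = 4.4492
P = 10^4.4492 = 28131.3943 mmHg

28131.3943 mmHg


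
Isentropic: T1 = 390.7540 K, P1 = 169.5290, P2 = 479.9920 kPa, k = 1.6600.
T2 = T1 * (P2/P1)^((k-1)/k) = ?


(k-1)/k = 0.3976
(P2/P1)^exp = 1.5125
T2 = 390.7540 * 1.5125 = 591.0311 K

591.0311 K


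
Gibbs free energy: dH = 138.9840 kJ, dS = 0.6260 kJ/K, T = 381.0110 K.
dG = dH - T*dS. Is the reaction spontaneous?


T*dS = 381.0110 * 0.6260 = 238.5129 kJ
dG = 138.9840 - 238.5129 = -99.5289 kJ (spontaneous)

dG = -99.5289 kJ, spontaneous


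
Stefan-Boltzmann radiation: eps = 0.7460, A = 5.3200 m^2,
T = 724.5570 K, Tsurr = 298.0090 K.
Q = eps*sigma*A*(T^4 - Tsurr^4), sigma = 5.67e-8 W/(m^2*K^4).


T^4 = 2.7561e+11
Tsurr^4 = 7.8871e+09
Q = 0.7460 * 5.67e-8 * 5.3200 * 2.6772e+11 = 60244.0485 W

60244.0485 W


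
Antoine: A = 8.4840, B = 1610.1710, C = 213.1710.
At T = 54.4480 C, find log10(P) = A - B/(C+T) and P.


C+T = 267.6190
B/(C+T) = 6.0167
log10(P) = 8.4840 - 6.0167 = 2.4673
P = 10^2.4673 = 293.3227 mmHg

293.3227 mmHg


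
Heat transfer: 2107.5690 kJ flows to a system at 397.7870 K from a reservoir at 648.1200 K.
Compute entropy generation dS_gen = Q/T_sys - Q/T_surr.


dS_sys = 2107.5690/397.7870 = 5.2982 kJ/K
dS_surr = -2107.5690/648.1200 = -3.2518 kJ/K
dS_gen = 5.2982 - 3.2518 = 2.0464 kJ/K (irreversible)

dS_gen = 2.0464 kJ/K, irreversible


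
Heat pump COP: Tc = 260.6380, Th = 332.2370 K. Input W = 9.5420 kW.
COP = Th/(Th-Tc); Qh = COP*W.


COP = 332.2370 / 71.5990 = 4.6402
Qh = 4.6402 * 9.5420 = 44.2772 kW

COP = 4.6402, Qh = 44.2772 kW


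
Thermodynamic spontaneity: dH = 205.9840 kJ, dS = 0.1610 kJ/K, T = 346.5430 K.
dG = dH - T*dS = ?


T*dS = 346.5430 * 0.1610 = 55.7934 kJ
dG = 205.9840 - 55.7934 = 150.1906 kJ (non-spontaneous)

dG = 150.1906 kJ, non-spontaneous


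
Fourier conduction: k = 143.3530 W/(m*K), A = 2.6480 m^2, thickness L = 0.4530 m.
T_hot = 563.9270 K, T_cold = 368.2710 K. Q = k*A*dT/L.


dT = 195.6560 K
Q = 143.3530 * 2.6480 * 195.6560 / 0.4530 = 163953.1388 W

163953.1388 W


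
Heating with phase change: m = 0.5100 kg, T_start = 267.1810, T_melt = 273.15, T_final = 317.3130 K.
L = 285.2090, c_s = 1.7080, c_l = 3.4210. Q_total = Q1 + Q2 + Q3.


Q1 (sensible, solid) = 0.5100 * 1.7080 * 5.9690 = 5.1995 kJ
Q2 (latent) = 0.5100 * 285.2090 = 145.4566 kJ
Q3 (sensible, liquid) = 0.5100 * 3.4210 * 44.1630 = 77.0516 kJ
Q_total = 227.7077 kJ

227.7077 kJ


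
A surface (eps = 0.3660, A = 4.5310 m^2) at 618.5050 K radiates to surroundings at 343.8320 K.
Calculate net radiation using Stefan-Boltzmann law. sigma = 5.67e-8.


T^4 = 1.4634e+11
Tsurr^4 = 1.3976e+10
Q = 0.3660 * 5.67e-8 * 4.5310 * 1.3237e+11 = 12446.2549 W

12446.2549 W


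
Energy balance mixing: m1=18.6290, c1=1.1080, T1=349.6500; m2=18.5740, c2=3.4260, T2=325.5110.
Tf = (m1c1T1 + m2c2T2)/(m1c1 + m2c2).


num = 27930.8394
den = 84.2755
Tf = 331.4232 K

331.4232 K


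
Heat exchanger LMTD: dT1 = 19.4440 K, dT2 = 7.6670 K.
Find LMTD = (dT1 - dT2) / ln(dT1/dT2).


dT1/dT2 = 2.5361
ln(dT1/dT2) = 0.9306
LMTD = 11.7770 / 0.9306 = 12.6551 K

12.6551 K


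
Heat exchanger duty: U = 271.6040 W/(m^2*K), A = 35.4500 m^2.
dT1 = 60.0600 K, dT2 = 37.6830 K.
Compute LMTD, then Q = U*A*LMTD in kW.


LMTD = 48.0054 K
Q = 271.6040 * 35.4500 * 48.0054 = 462213.4207 W = 462.2134 kW

462.2134 kW


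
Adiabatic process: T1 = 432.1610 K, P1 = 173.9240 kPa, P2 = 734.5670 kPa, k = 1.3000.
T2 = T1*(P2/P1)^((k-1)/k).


(k-1)/k = 0.2308
(P2/P1)^exp = 1.3944
T2 = 432.1610 * 1.3944 = 602.6031 K

602.6031 K


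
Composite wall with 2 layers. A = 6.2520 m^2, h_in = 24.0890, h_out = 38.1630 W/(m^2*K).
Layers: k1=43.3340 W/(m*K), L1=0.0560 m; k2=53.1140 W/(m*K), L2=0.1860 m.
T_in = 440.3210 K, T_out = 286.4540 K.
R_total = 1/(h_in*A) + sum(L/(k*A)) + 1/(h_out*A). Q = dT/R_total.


R_conv_in = 1/(24.0890*6.2520) = 0.0066
R_1 = 0.0560/(43.3340*6.2520) = 0.0002
R_2 = 0.1860/(53.1140*6.2520) = 0.0006
R_conv_out = 1/(38.1630*6.2520) = 0.0042
R_total = 0.0116 K/W
Q = 153.8670 / 0.0116 = 13266.7557 W

R_total = 0.0116 K/W, Q = 13266.7557 W


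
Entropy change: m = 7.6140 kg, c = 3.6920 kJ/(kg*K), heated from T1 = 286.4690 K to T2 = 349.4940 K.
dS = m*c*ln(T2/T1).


T2/T1 = 1.2200
ln(T2/T1) = 0.1989
dS = 7.6140 * 3.6920 * 0.1989 = 5.5900 kJ/K

5.5900 kJ/K


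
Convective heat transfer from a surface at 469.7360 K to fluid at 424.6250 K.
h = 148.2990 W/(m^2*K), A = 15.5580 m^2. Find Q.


dT = 45.1110 K
Q = 148.2990 * 15.5580 * 45.1110 = 104081.7161 W

104081.7161 W


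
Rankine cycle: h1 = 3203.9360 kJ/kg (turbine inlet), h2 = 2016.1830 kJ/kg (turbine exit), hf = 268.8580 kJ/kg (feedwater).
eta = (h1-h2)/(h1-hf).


W = 1187.7530 kJ/kg
Q_in = 2935.0780 kJ/kg
eta = 0.4047 = 40.4675%

eta = 40.4675%


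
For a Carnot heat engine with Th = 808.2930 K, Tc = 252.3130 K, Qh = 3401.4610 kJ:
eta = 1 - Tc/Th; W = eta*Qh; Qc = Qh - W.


eta = 1 - 252.3130/808.2930 = 0.6878
W = 0.6878 * 3401.4610 = 2339.6767 kJ
Qc = 3401.4610 - 2339.6767 = 1061.7843 kJ

eta = 68.7845%, W = 2339.6767 kJ, Qc = 1061.7843 kJ


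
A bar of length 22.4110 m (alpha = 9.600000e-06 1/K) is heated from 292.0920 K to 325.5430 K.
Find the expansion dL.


dT = 33.4510 K
dL = 9.600000e-06 * 22.4110 * 33.4510 = 0.007197 m
L_final = 22.418197 m

dL = 0.007197 m


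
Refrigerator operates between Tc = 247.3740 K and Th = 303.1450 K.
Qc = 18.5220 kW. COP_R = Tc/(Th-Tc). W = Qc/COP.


COP = 247.3740 / 55.7710 = 4.4355
W = 18.5220 / 4.4355 = 4.1758 kW

COP = 4.4355, W = 4.1758 kW


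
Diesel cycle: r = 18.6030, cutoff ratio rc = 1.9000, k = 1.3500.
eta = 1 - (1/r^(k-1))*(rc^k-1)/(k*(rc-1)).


r^(k-1) = 2.7820
rc^k = 2.3786
eta = 0.5921 = 59.2150%

59.2150%


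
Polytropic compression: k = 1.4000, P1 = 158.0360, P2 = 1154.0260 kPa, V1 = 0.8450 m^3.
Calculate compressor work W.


(k-1)/k = 0.2857
(P2/P1)^exp = 1.7648
W = 3.5000 * 158.0360 * 0.8450 * (1.7648 - 1) = 357.4747 kJ

357.4747 kJ


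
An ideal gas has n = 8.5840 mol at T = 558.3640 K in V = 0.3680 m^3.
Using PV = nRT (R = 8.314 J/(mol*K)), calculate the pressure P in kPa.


P = nRT/V = 8.5840 * 8.314 * 558.3640 / 0.3680
= 39848.9735 / 0.3680 = 108285.2542 Pa = 108.2853 kPa

108.2853 kPa


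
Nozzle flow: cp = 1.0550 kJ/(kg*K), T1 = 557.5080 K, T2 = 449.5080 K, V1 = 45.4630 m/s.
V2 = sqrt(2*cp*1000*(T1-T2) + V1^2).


dT = 108.0000 K
2*cp*1000*dT = 227880.0000
V1^2 = 2066.8844
V2 = sqrt(229946.8844) = 479.5278 m/s

479.5278 m/s


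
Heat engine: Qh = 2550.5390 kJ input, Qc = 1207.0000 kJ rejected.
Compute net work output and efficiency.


W = 2550.5390 - 1207.0000 = 1343.5390 kJ
eta = 1343.5390 / 2550.5390 = 0.5268 = 52.6767%

W = 1343.5390 kJ, eta = 52.6767%


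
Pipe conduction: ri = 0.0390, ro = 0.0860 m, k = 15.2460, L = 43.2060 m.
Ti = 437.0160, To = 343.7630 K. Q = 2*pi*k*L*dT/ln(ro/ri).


dT = 93.2530 K
ln(ro/ri) = 0.7908
Q = 2*pi*15.2460*43.2060*93.2530 / 0.7908 = 488071.9819 W

488071.9819 W


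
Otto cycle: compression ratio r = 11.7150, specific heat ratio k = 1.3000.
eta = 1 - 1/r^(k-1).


r^(k-1) = 2.0923
eta = 1 - 1/2.0923 = 0.5221 = 52.2056%

52.2056%


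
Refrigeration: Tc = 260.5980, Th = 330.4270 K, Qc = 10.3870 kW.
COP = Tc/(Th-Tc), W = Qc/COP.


COP = 260.5980 / 69.8290 = 3.7319
W = 10.3870 / 3.7319 = 2.7833 kW

COP = 3.7319, W = 2.7833 kW


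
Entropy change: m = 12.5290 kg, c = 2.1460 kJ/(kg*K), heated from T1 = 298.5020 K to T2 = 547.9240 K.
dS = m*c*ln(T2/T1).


T2/T1 = 1.8356
ln(T2/T1) = 0.6074
dS = 12.5290 * 2.1460 * 0.6074 = 16.3302 kJ/K

16.3302 kJ/K


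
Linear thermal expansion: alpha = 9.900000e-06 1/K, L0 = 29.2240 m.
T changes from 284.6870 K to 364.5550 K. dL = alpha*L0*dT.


dT = 79.8680 K
dL = 9.900000e-06 * 29.2240 * 79.8680 = 0.023107 m
L_final = 29.247107 m

dL = 0.023107 m


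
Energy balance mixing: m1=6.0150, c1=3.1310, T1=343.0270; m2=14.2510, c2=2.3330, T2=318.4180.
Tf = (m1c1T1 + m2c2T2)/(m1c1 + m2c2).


num = 17046.8444
den = 52.0805
Tf = 327.3169 K

327.3169 K


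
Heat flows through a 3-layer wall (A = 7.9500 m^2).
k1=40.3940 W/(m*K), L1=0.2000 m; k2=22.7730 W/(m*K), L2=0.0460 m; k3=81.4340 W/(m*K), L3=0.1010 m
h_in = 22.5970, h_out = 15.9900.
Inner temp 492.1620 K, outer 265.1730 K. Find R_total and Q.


R_conv_in = 1/(22.5970*7.9500) = 0.0056
R_1 = 0.2000/(40.3940*7.9500) = 0.0006
R_2 = 0.0460/(22.7730*7.9500) = 0.0003
R_3 = 0.1010/(81.4340*7.9500) = 0.0002
R_conv_out = 1/(15.9900*7.9500) = 0.0079
R_total = 0.0145 K/W
Q = 226.9890 / 0.0145 = 15691.2775 W

R_total = 0.0145 K/W, Q = 15691.2775 W


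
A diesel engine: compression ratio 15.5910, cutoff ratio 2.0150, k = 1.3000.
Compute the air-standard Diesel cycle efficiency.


r^(k-1) = 2.2796
rc^k = 2.4863
eta = 0.5059 = 50.5870%

50.5870%


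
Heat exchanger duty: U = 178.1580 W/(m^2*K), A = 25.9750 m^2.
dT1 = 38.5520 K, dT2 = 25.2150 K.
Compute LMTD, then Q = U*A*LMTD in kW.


LMTD = 31.4130 K
Q = 178.1580 * 25.9750 * 31.4130 = 145368.6754 W = 145.3687 kW

145.3687 kW


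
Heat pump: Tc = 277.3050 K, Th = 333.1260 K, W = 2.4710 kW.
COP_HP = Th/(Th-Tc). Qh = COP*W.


COP = 333.1260 / 55.8210 = 5.9678
Qh = 5.9678 * 2.4710 = 14.7463 kW

COP = 5.9678, Qh = 14.7463 kW


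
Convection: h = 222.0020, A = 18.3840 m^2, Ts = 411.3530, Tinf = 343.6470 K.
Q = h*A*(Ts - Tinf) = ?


dT = 67.7060 K
Q = 222.0020 * 18.3840 * 67.7060 = 276327.4665 W

276327.4665 W


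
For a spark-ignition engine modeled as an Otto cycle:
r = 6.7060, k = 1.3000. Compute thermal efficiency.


r^(k-1) = 1.7699
eta = 1 - 1/1.7699 = 0.4350 = 43.4984%

43.4984%


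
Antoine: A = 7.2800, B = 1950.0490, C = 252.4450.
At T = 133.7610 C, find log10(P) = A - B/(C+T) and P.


C+T = 386.2060
B/(C+T) = 5.0492
log10(P) = 7.2800 - 5.0492 = 2.2308
P = 10^2.2308 = 170.1196 mmHg

170.1196 mmHg


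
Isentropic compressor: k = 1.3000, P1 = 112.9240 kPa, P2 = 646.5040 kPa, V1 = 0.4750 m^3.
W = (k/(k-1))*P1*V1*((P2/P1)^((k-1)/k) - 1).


(k-1)/k = 0.2308
(P2/P1)^exp = 1.4958
W = 4.3333 * 112.9240 * 0.4750 * (1.4958 - 1) = 115.2413 kJ

115.2413 kJ


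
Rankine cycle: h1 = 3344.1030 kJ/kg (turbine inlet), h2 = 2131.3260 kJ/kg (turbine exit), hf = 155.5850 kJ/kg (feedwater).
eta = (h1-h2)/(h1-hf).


W = 1212.7770 kJ/kg
Q_in = 3188.5180 kJ/kg
eta = 0.3804 = 38.0358%

eta = 38.0358%


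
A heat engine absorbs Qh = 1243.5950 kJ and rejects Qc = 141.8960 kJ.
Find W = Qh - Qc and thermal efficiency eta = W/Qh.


W = 1243.5950 - 141.8960 = 1101.6990 kJ
eta = 1101.6990 / 1243.5950 = 0.8859 = 88.5899%

W = 1101.6990 kJ, eta = 88.5899%


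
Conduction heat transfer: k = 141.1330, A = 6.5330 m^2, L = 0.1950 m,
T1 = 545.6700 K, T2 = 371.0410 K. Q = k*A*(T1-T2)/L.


dT = 174.6290 K
Q = 141.1330 * 6.5330 * 174.6290 / 0.1950 = 825701.3357 W

825701.3357 W


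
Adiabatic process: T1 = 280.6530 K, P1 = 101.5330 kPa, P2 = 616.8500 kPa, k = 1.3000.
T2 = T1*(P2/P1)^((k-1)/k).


(k-1)/k = 0.2308
(P2/P1)^exp = 1.5164
T2 = 280.6530 * 1.5164 = 425.5926 K

425.5926 K


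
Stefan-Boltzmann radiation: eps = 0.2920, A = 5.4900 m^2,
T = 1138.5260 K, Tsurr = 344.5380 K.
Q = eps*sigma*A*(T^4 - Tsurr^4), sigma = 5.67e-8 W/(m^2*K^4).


T^4 = 1.6802e+12
Tsurr^4 = 1.4091e+10
Q = 0.2920 * 5.67e-8 * 5.4900 * 1.6662e+12 = 151444.1602 W

151444.1602 W


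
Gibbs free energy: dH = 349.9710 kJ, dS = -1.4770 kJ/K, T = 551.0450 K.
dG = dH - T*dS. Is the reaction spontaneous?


T*dS = 551.0450 * -1.4770 = -813.8935 kJ
dG = 349.9710 + 813.8935 = 1163.8645 kJ (non-spontaneous)

dG = 1163.8645 kJ, non-spontaneous


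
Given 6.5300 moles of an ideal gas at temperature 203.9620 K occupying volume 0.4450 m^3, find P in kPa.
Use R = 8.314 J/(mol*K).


P = nRT/V = 6.5300 * 8.314 * 203.9620 / 0.4450
= 11073.1826 / 0.4450 = 24883.5565 Pa = 24.8836 kPa

24.8836 kPa


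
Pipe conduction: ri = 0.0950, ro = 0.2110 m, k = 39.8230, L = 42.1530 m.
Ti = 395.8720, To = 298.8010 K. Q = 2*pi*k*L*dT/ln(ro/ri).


dT = 97.0710 K
ln(ro/ri) = 0.7980
Q = 2*pi*39.8230*42.1530*97.0710 / 0.7980 = 1283036.9146 W

1283036.9146 W


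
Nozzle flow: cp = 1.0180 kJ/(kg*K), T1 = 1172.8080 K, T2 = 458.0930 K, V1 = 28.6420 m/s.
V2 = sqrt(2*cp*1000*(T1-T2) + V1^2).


dT = 714.7150 K
2*cp*1000*dT = 1455159.7400
V1^2 = 820.3642
V2 = sqrt(1455980.1042) = 1206.6400 m/s

1206.6400 m/s
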